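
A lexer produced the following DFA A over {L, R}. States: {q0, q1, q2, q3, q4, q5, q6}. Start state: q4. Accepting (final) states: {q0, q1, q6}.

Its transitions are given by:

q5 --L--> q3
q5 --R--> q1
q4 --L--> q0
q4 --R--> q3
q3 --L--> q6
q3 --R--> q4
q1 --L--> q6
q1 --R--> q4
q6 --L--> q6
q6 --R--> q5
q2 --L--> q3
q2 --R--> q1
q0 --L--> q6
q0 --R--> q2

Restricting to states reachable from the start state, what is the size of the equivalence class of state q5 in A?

All states are reachable from the start state.
Initial partition by acceptance: {q0,q1,q6} | {q2,q3,q4,q5}.
On input L, block {q2,q3,q4,q5} splits into {q2,q5} and {q3,q4}.
On input R, block {q0,q1,q6} splits into {q0,q6} and {q1}.
No further refinement is possible. Final partition (4 blocks): {q0,q6} | {q2,q5} | {q3,q4} | {q1}.
The equivalence class containing q5 is {q2,q5}, of size 2.

2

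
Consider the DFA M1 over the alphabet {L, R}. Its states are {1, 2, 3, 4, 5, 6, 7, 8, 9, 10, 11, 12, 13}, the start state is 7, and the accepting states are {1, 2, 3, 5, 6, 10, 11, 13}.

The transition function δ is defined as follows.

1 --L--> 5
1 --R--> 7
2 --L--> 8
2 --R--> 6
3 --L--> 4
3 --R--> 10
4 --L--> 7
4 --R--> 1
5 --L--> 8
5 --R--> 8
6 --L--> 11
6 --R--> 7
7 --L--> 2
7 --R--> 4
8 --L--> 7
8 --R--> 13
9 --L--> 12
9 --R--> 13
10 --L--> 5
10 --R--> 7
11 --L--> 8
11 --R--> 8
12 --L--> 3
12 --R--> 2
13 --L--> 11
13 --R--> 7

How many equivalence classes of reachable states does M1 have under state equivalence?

5

Reachable states from the start: {1,2,4,5,6,7,8,11,13}. Unreachable: {3,9,10,12} — drop them.
Start with accepting vs non-accepting: {1,2,5,6,11,13} | {4,7,8}.
Split {1,2,5,6,11,13} by δ(·,L) → {1,6,13} and {2,5,11}.
Split {4,7,8} by δ(·,L) → {4,8} and {7}.
Refine {2,5,11} on symbol R: members go to different blocks, giving {5,11} and {2}.
No further refinement is possible. Final partition (5 blocks): {1,6,13} | {4,8} | {5,11} | {7} | {2}.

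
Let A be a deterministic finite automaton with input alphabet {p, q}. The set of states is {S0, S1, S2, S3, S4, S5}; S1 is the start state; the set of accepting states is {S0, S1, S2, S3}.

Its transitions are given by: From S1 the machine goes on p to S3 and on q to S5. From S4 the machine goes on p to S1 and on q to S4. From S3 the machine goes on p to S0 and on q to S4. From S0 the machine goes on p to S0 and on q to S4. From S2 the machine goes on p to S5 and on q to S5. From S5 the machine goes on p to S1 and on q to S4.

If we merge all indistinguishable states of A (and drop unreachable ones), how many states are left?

2

Reachable states from the start: {S0,S1,S3,S4,S5}. Unreachable: {S2} — drop them.
Start with accepting vs non-accepting: {S0,S1,S3} | {S4,S5}.
Stable partition: {S0,S1,S3} | {S4,S5} — 2 equivalence classes.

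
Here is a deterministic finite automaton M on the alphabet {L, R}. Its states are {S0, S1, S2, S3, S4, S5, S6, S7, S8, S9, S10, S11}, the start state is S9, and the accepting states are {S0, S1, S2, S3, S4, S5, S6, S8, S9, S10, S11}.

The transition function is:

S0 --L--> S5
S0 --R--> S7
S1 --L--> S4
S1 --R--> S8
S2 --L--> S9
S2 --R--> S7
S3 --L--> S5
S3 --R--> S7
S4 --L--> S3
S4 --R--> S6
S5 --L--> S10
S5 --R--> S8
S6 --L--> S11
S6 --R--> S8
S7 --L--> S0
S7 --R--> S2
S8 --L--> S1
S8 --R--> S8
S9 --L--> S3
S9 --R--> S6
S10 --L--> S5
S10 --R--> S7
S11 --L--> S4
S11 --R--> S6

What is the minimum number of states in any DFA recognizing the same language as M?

Every state is reachable, so we keep all 12.
P0 = {S0,S1,S2,S3,S4,S5,S6,S8,S9,S10,S11} | {S7}.
On input R, block {S0,S1,S2,S3,S4,S5,S6,S8,S9,S10,S11} splits into {S1,S4,S5,S6,S8,S9,S11} and {S0,S2,S3,S10}.
Split {S1,S4,S5,S6,S8,S9,S11} by δ(·,L) → {S1,S6,S8,S11} and {S4,S5,S9}.
On input L, block {S1,S6,S8,S11} splits into {S1,S11} and {S6,S8}.
No further refinement is possible. Final partition (5 blocks): {S1,S11} | {S7} | {S0,S2,S3,S10} | {S4,S5,S9} | {S6,S8}.

5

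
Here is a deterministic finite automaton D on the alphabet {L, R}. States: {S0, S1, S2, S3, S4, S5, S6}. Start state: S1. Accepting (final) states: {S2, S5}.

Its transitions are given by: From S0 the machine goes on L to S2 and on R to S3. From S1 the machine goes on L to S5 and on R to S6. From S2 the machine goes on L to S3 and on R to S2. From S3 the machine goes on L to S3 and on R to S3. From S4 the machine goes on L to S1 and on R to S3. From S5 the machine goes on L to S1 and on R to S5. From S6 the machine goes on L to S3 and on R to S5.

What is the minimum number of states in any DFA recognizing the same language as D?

First remove the unreachable states {S0,S2,S4}; 4 states remain.
Initial partition by acceptance: {S5} | {S1,S3,S6}.
Split {S1,S3,S6} by δ(·,L) → {S3,S6} and {S1}.
Split {S3,S6} by δ(·,R) → {S3} and {S6}.
No further refinement is possible. Final partition (4 blocks): {S5} | {S3} | {S1} | {S6}.

4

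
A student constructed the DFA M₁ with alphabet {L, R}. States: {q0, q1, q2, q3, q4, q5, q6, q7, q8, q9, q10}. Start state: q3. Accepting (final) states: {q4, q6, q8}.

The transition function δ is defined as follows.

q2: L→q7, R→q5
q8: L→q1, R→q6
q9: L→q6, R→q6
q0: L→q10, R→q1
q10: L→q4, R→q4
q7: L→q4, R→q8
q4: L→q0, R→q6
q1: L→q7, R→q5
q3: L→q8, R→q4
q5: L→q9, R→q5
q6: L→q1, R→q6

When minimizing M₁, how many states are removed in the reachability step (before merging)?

BFS from q3 reaches {q0, q1, q3, q4, q5, q6, q7, q8, q9, q10}; the 1 state(s) q2 are never visited.

1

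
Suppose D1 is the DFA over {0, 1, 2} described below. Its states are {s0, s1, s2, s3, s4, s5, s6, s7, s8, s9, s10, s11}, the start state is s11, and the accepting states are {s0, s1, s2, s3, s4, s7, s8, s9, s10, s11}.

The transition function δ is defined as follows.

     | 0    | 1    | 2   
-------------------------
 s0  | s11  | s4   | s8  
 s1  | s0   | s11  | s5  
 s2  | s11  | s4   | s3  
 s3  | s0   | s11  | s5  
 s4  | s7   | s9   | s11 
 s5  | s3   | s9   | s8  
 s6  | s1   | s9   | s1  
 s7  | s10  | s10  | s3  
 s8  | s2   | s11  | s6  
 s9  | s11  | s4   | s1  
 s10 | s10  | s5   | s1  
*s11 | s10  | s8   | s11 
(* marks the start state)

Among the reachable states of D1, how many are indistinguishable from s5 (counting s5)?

2

Every state is reachable, so we keep all 12.
Start with accepting vs non-accepting: {s0,s1,s2,s3,s4,s7,s8,s9,s10,s11} | {s5,s6}.
Split {s0,s1,s2,s3,s4,s7,s8,s9,s10,s11} by δ(·,1) → {s0,s1,s2,s3,s4,s7,s8,s9,s11} and {s10}.
Split {s0,s1,s2,s3,s4,s7,s8,s9,s11} by δ(·,0) → {s0,s1,s2,s3,s4,s8,s9} and {s7,s11}.
Refine {s0,s1,s2,s3,s4,s8,s9} on symbol 0: members go to different blocks, giving {s0,s2,s4,s9} and {s1,s3,s8}.
Split {s0,s2,s4,s9} by δ(·,2) → {s0,s2,s9} and {s4}.
Refine {s7,s11} on symbol 1: members go to different blocks, giving {s7} and {s11}.
The partition is now stable with 7 blocks: {s0,s2,s9} | {s5,s6} | {s10} | {s7} | {s1,s3,s8} | {s4} | {s11}.
State s5 belongs to the block {s5,s6}, which has 2 states.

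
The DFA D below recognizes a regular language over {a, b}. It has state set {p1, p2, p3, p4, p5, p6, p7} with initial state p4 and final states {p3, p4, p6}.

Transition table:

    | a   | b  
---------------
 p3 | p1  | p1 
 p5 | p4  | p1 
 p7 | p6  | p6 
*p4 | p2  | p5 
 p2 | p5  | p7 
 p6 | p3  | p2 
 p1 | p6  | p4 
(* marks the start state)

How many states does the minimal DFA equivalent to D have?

7

Initial partition by acceptance: {p3,p4,p6} | {p1,p2,p5,p7}.
Refine {p3,p4,p6} on symbol a: members go to different blocks, giving {p3,p4} and {p6}.
On input a, block {p1,p2,p5,p7} splits into {p1,p7} and {p2} and {p5}.
Split {p3,p4} by δ(·,a) → {p3} and {p4}.
Refine {p1,p7} on symbol b: members go to different blocks, giving {p1} and {p7}.
The partition is now stable with 7 blocks: {p3} | {p1} | {p6} | {p2} | {p5} | {p4} | {p7}.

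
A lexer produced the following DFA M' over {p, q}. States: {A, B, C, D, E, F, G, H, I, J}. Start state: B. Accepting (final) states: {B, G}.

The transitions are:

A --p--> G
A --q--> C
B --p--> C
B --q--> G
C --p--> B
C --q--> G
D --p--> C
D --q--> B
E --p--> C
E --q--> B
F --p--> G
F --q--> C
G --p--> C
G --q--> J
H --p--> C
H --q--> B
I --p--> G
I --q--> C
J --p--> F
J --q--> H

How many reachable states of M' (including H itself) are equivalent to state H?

First remove the unreachable states {A,D,E,I}; 6 states remain.
Initial partition by acceptance: {B,G} | {C,F,H,J}.
Refine {B,G} on symbol q: members go to different blocks, giving {B} and {G}.
On input p, block {C,F,H,J} splits into {H,J} and {C} and {F}.
Refine {H,J} on symbol p: members go to different blocks, giving {H} and {J}.
Stable partition: {B} | {H} | {G} | {C} | {F} | {J} — 6 equivalence classes.
State H belongs to the block {H}, which has 1 states.

1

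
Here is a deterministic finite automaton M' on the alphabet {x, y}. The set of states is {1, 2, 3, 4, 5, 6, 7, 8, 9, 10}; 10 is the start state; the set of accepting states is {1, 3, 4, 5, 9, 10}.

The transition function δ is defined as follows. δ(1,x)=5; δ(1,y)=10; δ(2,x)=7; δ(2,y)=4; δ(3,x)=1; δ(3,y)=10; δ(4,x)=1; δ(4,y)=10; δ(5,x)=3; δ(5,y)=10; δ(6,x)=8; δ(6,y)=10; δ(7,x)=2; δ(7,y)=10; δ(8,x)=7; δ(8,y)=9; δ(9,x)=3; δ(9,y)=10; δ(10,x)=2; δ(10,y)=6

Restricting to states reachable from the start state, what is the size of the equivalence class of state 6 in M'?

Every state is reachable, so we keep all 10.
Initial partition by acceptance: {1,3,4,5,9,10} | {2,6,7,8}.
Refine {1,3,4,5,9,10} on symbol x: members go to different blocks, giving {1,3,4,5,9} and {10}.
Refine {2,6,7,8} on symbol y: members go to different blocks, giving {2,8} and {6,7}.
Stable partition: {1,3,4,5,9} | {2,8} | {10} | {6,7} — 4 equivalence classes.
The equivalence class containing 6 is {6,7}, of size 2.

2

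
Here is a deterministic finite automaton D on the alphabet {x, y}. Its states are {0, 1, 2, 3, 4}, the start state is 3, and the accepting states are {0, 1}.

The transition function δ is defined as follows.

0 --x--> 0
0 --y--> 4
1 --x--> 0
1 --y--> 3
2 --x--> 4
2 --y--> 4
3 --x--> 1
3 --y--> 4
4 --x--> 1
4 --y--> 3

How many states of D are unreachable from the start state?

1

No path from 3 leads to 2; the other 4 states are all reachable.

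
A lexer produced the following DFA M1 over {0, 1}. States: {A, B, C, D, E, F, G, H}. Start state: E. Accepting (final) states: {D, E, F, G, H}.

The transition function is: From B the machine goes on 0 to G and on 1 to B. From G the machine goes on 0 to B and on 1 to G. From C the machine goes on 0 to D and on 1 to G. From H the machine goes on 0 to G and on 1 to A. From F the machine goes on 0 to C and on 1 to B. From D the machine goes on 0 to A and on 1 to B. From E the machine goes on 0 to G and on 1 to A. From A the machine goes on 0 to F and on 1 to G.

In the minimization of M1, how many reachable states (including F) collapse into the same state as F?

2

Reachable states from the start: {A,B,C,D,E,F,G}. Unreachable: {H} — drop them.
Start with accepting vs non-accepting: {D,E,F,G} | {A,B,C}.
Refine {D,E,F,G} on symbol 0: members go to different blocks, giving {D,F,G} and {E}.
On input 1, block {D,F,G} splits into {D,F} and {G}.
Refine {A,B,C} on symbol 0: members go to different blocks, giving {A,C} and {B}.
The partition is now stable with 5 blocks: {D,F} | {A,C} | {E} | {G} | {B}.
The equivalence class containing F is {D,F}, of size 2.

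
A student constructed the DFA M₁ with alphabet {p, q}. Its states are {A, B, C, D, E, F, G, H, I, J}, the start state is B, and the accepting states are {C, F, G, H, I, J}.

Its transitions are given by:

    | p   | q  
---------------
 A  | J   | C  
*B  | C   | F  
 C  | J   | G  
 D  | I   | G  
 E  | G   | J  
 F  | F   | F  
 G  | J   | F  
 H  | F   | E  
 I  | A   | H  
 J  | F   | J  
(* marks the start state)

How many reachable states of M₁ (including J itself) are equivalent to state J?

Reachable states from the start: {B,C,F,G,J}. Unreachable: {A,D,E,H,I} — drop them.
Initial partition by acceptance: {C,F,G,J} | {B}.
The partition is now stable with 2 blocks: {C,F,G,J} | {B}.
The equivalence class containing J is {C,F,G,J}, of size 4.

4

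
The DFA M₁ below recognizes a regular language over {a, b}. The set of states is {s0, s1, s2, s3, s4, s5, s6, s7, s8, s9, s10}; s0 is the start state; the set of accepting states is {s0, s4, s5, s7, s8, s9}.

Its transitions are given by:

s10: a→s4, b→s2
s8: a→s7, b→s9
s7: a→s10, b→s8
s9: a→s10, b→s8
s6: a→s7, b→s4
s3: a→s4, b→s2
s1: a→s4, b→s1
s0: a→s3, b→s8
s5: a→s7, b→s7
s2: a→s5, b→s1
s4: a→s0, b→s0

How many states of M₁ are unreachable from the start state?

1

BFS from s0 reaches {s0, s1, s2, s3, s4, s5, s7, s8, s9, s10}; the 1 state(s) s6 are never visited.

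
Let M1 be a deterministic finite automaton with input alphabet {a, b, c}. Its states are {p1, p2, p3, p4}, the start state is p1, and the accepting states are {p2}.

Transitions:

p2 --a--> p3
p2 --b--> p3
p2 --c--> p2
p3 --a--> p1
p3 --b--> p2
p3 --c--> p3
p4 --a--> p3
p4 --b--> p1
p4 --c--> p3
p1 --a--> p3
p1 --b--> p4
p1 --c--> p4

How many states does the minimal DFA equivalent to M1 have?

4

Every state is reachable, so we keep all 4.
Initial partition by acceptance: {p2} | {p1,p3,p4}.
Refine {p1,p3,p4} on symbol b: members go to different blocks, giving {p1,p4} and {p3}.
Refine {p1,p4} on symbol c: members go to different blocks, giving {p1} and {p4}.
No further refinement is possible. Final partition (4 blocks): {p2} | {p1} | {p3} | {p4}.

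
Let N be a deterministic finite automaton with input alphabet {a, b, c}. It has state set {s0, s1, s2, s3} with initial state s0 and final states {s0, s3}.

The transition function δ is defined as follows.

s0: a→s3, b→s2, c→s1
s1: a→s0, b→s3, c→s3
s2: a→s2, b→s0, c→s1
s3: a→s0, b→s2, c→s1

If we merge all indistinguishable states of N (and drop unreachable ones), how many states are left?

3

All states are reachable from the start state.
Start with accepting vs non-accepting: {s0,s3} | {s1,s2}.
On input a, block {s1,s2} splits into {s1} and {s2}.
Stable partition: {s0,s3} | {s1} | {s2} — 3 equivalence classes.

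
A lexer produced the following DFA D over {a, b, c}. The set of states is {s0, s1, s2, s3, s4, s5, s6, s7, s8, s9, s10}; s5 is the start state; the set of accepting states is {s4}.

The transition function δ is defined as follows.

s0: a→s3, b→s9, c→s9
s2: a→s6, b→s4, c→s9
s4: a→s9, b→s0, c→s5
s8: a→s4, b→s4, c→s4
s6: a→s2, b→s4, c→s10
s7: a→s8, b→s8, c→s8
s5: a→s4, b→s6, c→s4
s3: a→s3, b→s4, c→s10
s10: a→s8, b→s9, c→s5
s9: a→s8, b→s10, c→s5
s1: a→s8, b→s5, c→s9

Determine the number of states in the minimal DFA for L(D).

6

First remove the unreachable states {s1,s7}; 9 states remain.
Initial partition by acceptance: {s4} | {s0,s2,s3,s5,s6,s8,s9,s10}.
Split {s0,s2,s3,s5,s6,s8,s9,s10} by δ(·,a) → {s0,s2,s3,s6,s9,s10} and {s5,s8}.
Refine {s0,s2,s3,s6,s9,s10} on symbol a: members go to different blocks, giving {s0,s2,s3,s6} and {s9,s10}.
Split {s0,s2,s3,s6} by δ(·,b) → {s2,s3,s6} and {s0}.
Refine {s5,s8} on symbol b: members go to different blocks, giving {s5} and {s8}.
Stable partition: {s4} | {s2,s3,s6} | {s5} | {s9,s10} | {s0} | {s8} — 6 equivalence classes.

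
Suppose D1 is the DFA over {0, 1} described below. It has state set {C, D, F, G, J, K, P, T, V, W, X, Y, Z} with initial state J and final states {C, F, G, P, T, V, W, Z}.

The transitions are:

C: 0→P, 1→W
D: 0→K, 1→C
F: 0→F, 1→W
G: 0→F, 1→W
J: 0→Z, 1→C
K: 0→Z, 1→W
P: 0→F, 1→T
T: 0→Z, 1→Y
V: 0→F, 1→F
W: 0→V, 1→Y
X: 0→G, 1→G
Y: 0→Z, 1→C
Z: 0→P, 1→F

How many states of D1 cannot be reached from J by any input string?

4

BFS from J reaches {C, F, J, P, T, V, W, Y, Z}; the 4 state(s) D, G, K, X are never visited.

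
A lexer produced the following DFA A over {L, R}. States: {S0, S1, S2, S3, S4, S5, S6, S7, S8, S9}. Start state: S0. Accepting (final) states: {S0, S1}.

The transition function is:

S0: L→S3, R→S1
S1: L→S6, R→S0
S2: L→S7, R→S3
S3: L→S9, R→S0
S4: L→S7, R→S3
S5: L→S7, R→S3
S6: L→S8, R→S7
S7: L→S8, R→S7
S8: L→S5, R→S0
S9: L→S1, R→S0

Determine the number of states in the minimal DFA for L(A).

States {S2,S4} cannot be reached from the start state, so discard them.
Initial partition by acceptance: {S0,S1} | {S3,S5,S6,S7,S8,S9}.
On input L, block {S3,S5,S6,S7,S8,S9} splits into {S3,S5,S6,S7,S8} and {S9}.
Refine {S3,S5,S6,S7,S8} on symbol L: members go to different blocks, giving {S5,S6,S7,S8} and {S3}.
Split {S0,S1} by δ(·,L) → {S0} and {S1}.
On input R, block {S5,S6,S7,S8} splits into {S6,S7} and {S5} and {S8}.
The partition is now stable with 7 blocks: {S0} | {S6,S7} | {S9} | {S3} | {S1} | {S5} | {S8}.

7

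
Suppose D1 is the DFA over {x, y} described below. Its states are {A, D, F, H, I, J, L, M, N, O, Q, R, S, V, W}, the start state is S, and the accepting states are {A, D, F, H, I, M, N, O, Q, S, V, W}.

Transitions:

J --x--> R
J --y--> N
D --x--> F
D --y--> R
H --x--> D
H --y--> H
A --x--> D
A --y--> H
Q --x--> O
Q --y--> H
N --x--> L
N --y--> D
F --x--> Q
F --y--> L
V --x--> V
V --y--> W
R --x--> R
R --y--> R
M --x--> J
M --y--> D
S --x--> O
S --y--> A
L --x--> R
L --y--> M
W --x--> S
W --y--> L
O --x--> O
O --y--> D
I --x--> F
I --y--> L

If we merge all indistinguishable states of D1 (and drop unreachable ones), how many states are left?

Reachable states from the start: {A,D,F,H,J,L,M,N,O,Q,R,S}. Unreachable: {I,V,W} — drop them.
P0 = {A,D,F,H,M,N,O,Q,S} | {J,L,R}.
Refine {A,D,F,H,M,N,O,Q,S} on symbol x: members go to different blocks, giving {A,D,F,H,O,Q,S} and {M,N}.
On input y, block {A,D,F,H,O,Q,S} splits into {A,H,O,Q,S} and {D,F}.
Refine {A,H,O,Q,S} on symbol x: members go to different blocks, giving {O,Q,S} and {A,H}.
Refine {O,Q,S} on symbol y: members go to different blocks, giving {Q,S} and {O}.
On input y, block {J,L,R} splits into {J,L} and {R}.
On input x, block {D,F} splits into {D} and {F}.
Stable partition: {Q,S} | {J,L} | {M,N} | {D} | {A,H} | {O} | {R} | {F} — 8 equivalence classes.

8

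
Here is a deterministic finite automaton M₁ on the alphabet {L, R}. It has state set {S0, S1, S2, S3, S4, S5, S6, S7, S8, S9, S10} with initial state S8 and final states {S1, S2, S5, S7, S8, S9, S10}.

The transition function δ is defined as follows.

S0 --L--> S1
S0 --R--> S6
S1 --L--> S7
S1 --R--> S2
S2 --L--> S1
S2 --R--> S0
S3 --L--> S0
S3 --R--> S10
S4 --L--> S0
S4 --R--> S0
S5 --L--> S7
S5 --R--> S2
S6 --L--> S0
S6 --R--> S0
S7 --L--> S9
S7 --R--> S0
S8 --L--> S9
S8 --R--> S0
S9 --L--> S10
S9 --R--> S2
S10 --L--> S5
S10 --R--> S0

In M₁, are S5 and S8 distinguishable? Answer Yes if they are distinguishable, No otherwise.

Yes

States {S3,S4} cannot be reached from the start state, so discard them.
Start with accepting vs non-accepting: {S1,S2,S5,S7,S8,S9,S10} | {S0,S6}.
On input R, block {S1,S2,S5,S7,S8,S9,S10} splits into {S2,S7,S8,S10} and {S1,S5,S9}.
On input L, block {S0,S6} splits into {S0} and {S6}.
No further refinement is possible. Final partition (4 blocks): {S2,S7,S8,S10} | {S0} | {S1,S5,S9} | {S6}.
S5 and S8 end up in different blocks, so they are distinguishable. For instance, the string 'R' is accepted from only S5.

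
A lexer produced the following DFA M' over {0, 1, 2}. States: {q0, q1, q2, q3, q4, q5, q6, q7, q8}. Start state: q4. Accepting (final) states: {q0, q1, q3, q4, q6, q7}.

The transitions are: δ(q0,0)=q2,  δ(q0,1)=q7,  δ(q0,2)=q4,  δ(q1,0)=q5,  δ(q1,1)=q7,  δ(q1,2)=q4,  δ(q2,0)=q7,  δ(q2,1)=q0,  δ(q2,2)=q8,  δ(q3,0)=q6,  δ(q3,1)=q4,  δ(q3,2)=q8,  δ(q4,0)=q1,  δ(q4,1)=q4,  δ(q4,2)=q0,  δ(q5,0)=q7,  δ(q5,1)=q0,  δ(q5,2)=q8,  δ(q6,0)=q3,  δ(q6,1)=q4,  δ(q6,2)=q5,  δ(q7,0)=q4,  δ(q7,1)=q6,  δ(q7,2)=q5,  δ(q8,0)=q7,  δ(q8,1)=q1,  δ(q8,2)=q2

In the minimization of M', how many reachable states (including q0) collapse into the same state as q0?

All states are reachable from the start state.
Start with accepting vs non-accepting: {q0,q1,q3,q4,q6,q7} | {q2,q5,q8}.
Refine {q0,q1,q3,q4,q6,q7} on symbol 0: members go to different blocks, giving {q3,q4,q6,q7} and {q0,q1}.
Refine {q3,q4,q6,q7} on symbol 0: members go to different blocks, giving {q3,q6,q7} and {q4}.
Split {q3,q6,q7} by δ(·,0) → {q3,q6} and {q7}.
Stable partition: {q3,q6} | {q2,q5,q8} | {q0,q1} | {q4} | {q7} — 5 equivalence classes.
State q0 belongs to the block {q0,q1}, which has 2 states.

2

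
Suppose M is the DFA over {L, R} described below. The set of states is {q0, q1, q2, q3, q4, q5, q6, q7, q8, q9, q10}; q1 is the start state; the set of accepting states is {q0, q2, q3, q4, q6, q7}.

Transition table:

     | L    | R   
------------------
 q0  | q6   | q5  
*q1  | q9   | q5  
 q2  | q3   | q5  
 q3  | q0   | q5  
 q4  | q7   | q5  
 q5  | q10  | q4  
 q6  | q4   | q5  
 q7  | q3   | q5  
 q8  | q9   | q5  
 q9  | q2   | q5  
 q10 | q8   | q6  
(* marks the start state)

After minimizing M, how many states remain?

5

All states are reachable from the start state.
P0 = {q0,q2,q3,q4,q6,q7} | {q1,q5,q8,q9,q10}.
Split {q1,q5,q8,q9,q10} by δ(·,L) → {q1,q5,q8,q10} and {q9}.
Refine {q1,q5,q8,q10} on symbol L: members go to different blocks, giving {q1,q8} and {q5,q10}.
On input L, block {q5,q10} splits into {q5} and {q10}.
No further refinement is possible. Final partition (5 blocks): {q0,q2,q3,q4,q6,q7} | {q1,q8} | {q9} | {q5} | {q10}.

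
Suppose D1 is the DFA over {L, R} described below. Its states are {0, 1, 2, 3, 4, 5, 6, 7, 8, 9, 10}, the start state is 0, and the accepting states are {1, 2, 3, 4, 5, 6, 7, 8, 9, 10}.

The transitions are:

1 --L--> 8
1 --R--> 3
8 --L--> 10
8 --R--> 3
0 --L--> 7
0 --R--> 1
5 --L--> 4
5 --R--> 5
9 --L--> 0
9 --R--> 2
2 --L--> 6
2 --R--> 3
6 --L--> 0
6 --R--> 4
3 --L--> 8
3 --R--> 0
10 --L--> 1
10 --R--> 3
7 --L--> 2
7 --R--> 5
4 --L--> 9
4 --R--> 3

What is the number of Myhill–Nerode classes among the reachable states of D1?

6

All states are reachable from the start state.
Start with accepting vs non-accepting: {1,2,3,4,5,6,7,8,9,10} | {0}.
Split {1,2,3,4,5,6,7,8,9,10} by δ(·,L) → {1,2,3,4,5,7,8,10} and {6,9}.
On input L, block {1,2,3,4,5,7,8,10} splits into {1,3,5,7,8,10} and {2,4}.
Refine {1,3,5,7,8,10} on symbol L: members go to different blocks, giving {1,3,8,10} and {5,7}.
Split {1,3,8,10} by δ(·,R) → {1,8,10} and {3}.
Stable partition: {1,8,10} | {0} | {6,9} | {2,4} | {5,7} | {3} — 6 equivalence classes.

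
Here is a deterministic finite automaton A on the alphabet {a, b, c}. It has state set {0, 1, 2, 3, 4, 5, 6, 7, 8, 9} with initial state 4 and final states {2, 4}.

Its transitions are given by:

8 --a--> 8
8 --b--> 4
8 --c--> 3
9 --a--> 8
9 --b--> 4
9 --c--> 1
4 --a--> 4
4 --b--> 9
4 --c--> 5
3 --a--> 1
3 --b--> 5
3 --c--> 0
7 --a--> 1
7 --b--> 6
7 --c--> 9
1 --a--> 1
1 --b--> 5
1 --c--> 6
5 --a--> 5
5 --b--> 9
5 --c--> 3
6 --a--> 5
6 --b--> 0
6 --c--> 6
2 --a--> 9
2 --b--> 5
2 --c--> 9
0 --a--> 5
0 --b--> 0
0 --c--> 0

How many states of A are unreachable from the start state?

2

Starting at 4 and following transitions, the reachable set is {0, 1, 3, 4, 5, 6, 8, 9}. That leaves 2, 7 unreachable — 2 in total.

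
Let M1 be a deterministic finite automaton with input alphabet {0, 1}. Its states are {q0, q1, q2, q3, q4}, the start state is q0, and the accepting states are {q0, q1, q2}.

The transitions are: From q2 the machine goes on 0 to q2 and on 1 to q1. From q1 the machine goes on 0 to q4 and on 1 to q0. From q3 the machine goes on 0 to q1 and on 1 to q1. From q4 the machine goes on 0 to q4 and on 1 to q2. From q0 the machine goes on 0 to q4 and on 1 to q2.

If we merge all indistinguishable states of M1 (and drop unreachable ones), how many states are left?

Reachable states from the start: {q0,q1,q2,q4}. Unreachable: {q3} — drop them.
Start with accepting vs non-accepting: {q0,q1,q2} | {q4}.
On input 0, block {q0,q1,q2} splits into {q0,q1} and {q2}.
Split {q0,q1} by δ(·,1) → {q0} and {q1}.
No further refinement is possible. Final partition (4 blocks): {q0} | {q4} | {q2} | {q1}.

4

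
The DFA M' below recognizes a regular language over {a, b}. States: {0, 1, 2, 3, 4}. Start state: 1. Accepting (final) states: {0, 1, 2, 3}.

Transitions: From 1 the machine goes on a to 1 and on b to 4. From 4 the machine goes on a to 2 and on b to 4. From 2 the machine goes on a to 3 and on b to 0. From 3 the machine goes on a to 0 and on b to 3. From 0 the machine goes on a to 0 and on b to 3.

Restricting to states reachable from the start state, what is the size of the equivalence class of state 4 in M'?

1

Every state is reachable, so we keep all 5.
P0 = {0,1,2,3} | {4}.
On input b, block {0,1,2,3} splits into {0,2,3} and {1}.
Stable partition: {0,2,3} | {4} | {1} — 3 equivalence classes.
The equivalence class containing 4 is {4}, of size 1.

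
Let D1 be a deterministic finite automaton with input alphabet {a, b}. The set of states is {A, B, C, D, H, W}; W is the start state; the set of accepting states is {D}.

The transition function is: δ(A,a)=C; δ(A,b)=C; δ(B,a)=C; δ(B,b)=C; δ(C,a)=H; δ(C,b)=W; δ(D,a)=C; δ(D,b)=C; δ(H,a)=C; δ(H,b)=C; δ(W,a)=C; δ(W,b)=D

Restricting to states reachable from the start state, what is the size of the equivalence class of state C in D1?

First remove the unreachable states {A,B}; 4 states remain.
Start with accepting vs non-accepting: {D} | {C,H,W}.
Refine {C,H,W} on symbol b: members go to different blocks, giving {C,H} and {W}.
Split {C,H} by δ(·,b) → {H} and {C}.
Stable partition: {D} | {H} | {W} | {C} — 4 equivalence classes.
State C belongs to the block {C}, which has 1 states.

1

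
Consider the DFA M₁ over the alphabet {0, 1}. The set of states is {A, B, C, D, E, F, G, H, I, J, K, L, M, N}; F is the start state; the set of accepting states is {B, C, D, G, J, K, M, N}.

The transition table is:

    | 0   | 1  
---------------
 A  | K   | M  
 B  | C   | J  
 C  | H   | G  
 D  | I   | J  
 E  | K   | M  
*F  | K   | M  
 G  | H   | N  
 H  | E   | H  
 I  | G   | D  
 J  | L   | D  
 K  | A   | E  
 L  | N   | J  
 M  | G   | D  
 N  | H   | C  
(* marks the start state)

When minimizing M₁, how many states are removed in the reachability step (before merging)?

Starting at F and following transitions, the reachable set is {A, C, D, E, F, G, H, I, J, K, L, M, N}. That leaves B unreachable — 1 in total.

1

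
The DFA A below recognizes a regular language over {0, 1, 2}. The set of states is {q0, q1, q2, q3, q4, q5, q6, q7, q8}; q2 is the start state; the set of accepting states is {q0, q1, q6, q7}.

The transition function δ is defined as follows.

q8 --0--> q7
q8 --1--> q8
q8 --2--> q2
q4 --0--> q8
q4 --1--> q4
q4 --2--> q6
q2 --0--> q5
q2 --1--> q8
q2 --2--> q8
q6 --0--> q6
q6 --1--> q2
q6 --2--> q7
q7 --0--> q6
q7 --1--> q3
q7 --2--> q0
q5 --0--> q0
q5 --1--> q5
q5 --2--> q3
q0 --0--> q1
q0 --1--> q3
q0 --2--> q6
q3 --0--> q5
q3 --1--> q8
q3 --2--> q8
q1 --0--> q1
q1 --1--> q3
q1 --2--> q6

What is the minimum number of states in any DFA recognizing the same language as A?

3

First remove the unreachable states {q4}; 8 states remain.
Start with accepting vs non-accepting: {q0,q1,q6,q7} | {q2,q3,q5,q8}.
Split {q2,q3,q5,q8} by δ(·,0) → {q2,q3} and {q5,q8}.
Stable partition: {q0,q1,q6,q7} | {q2,q3} | {q5,q8} — 3 equivalence classes.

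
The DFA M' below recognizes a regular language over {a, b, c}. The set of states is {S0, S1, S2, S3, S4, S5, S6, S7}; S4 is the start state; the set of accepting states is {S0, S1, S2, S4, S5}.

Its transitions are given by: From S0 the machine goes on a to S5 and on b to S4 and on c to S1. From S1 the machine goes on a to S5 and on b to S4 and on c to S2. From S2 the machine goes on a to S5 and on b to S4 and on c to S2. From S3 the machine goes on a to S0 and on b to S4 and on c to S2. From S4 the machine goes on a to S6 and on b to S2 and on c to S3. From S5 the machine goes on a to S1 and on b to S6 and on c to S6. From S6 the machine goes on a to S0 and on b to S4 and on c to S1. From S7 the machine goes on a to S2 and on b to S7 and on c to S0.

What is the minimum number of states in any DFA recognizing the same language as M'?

4

Reachable states from the start: {S0,S1,S2,S3,S4,S5,S6}. Unreachable: {S7} — drop them.
P0 = {S0,S1,S2,S4,S5} | {S3,S6}.
On input a, block {S0,S1,S2,S4,S5} splits into {S0,S1,S2,S5} and {S4}.
Refine {S0,S1,S2,S5} on symbol b: members go to different blocks, giving {S0,S1,S2} and {S5}.
No further refinement is possible. Final partition (4 blocks): {S0,S1,S2} | {S3,S6} | {S4} | {S5}.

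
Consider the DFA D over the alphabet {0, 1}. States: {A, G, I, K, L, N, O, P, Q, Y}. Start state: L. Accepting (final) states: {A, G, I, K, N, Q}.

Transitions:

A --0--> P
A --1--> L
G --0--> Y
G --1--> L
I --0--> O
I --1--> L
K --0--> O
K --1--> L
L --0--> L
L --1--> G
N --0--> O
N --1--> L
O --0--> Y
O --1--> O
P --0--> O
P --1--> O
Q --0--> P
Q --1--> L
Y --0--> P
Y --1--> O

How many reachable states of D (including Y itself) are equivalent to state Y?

States {A,I,K,N,Q} cannot be reached from the start state, so discard them.
Start with accepting vs non-accepting: {G} | {L,O,P,Y}.
Refine {L,O,P,Y} on symbol 1: members go to different blocks, giving {O,P,Y} and {L}.
Stable partition: {G} | {O,P,Y} | {L} — 3 equivalence classes.
The equivalence class containing Y is {O,P,Y}, of size 3.

3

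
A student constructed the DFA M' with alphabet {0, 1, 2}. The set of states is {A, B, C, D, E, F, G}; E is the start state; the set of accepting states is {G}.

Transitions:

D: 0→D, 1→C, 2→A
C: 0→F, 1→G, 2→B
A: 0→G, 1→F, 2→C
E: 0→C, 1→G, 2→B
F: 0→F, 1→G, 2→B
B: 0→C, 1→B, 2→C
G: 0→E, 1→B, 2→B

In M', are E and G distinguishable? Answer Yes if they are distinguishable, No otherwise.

Reachable states from the start: {B,C,E,F,G}. Unreachable: {A,D} — drop them.
Initial partition by acceptance: {G} | {B,C,E,F}.
On input 1, block {B,C,E,F} splits into {C,E,F} and {B}.
No further refinement is possible. Final partition (3 blocks): {G} | {C,E,F} | {B}.
E and G end up in different blocks, so they are distinguishable. For instance, the string 'ε' is accepted from only G.

Yes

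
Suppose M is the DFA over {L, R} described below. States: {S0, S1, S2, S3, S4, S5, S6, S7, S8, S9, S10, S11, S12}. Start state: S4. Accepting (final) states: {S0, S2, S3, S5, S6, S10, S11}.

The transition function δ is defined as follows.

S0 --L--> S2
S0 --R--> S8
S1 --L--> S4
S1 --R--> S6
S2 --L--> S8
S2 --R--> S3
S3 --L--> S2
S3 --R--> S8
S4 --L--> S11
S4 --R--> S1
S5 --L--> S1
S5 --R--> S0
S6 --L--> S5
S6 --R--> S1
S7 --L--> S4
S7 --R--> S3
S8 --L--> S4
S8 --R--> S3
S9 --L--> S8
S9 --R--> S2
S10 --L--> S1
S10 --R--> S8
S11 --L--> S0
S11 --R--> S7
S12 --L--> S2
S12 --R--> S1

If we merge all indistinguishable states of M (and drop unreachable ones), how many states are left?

5

Reachable states from the start: {S0,S1,S2,S3,S4,S5,S6,S7,S8,S11}. Unreachable: {S9,S10,S12} — drop them.
P0 = {S0,S2,S3,S5,S6,S11} | {S1,S4,S7,S8}.
Split {S0,S2,S3,S5,S6,S11} by δ(·,L) → {S0,S3,S6,S11} and {S2,S5}.
On input L, block {S0,S3,S6,S11} splits into {S0,S3,S6} and {S11}.
Split {S1,S4,S7,S8} by δ(·,L) → {S1,S7,S8} and {S4}.
Stable partition: {S0,S3,S6} | {S1,S7,S8} | {S2,S5} | {S11} | {S4} — 5 equivalence classes.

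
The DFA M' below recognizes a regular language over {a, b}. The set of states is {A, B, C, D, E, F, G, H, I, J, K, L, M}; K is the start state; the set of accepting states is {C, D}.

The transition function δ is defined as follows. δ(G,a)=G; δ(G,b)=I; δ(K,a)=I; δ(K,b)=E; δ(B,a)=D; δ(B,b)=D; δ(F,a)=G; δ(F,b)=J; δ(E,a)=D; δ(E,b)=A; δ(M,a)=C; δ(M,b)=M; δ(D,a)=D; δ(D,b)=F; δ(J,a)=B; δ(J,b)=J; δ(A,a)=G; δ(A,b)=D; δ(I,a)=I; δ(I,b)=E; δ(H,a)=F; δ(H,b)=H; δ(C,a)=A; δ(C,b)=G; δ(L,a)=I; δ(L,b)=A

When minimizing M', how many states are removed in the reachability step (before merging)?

BFS from K reaches {A, B, D, E, F, G, I, J, K}; the 4 state(s) C, H, L, M are never visited.

4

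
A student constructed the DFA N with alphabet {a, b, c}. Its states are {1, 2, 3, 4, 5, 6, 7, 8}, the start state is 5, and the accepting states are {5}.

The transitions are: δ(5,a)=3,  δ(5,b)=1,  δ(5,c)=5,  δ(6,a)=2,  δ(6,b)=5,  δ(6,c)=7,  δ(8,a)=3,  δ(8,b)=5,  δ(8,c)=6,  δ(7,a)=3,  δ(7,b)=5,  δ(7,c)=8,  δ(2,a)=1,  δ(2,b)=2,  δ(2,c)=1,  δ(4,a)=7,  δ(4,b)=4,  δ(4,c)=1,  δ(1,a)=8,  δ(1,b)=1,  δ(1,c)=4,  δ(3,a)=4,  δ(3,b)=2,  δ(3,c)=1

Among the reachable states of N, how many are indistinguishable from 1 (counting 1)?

2

Every state is reachable, so we keep all 8.
Initial partition by acceptance: {5} | {1,2,3,4,6,7,8}.
On input b, block {1,2,3,4,6,7,8} splits into {1,2,3,4} and {6,7,8}.
On input a, block {1,2,3,4} splits into {1,4} and {2,3}.
Stable partition: {5} | {1,4} | {6,7,8} | {2,3} — 4 equivalence classes.
State 1 belongs to the block {1,4}, which has 2 states.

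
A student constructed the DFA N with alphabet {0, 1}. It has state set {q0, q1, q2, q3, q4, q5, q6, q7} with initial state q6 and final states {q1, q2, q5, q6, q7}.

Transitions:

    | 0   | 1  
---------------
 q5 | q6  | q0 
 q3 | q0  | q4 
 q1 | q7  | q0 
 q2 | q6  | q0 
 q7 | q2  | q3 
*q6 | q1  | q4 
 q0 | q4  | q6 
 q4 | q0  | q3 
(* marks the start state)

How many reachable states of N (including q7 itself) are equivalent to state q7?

First remove the unreachable states {q5}; 7 states remain.
P0 = {q1,q2,q6,q7} | {q0,q3,q4}.
Refine {q0,q3,q4} on symbol 1: members go to different blocks, giving {q3,q4} and {q0}.
Split {q1,q2,q6,q7} by δ(·,1) → {q1,q2} and {q6,q7}.
No further refinement is possible. Final partition (4 blocks): {q1,q2} | {q3,q4} | {q0} | {q6,q7}.
The equivalence class containing q7 is {q6,q7}, of size 2.

2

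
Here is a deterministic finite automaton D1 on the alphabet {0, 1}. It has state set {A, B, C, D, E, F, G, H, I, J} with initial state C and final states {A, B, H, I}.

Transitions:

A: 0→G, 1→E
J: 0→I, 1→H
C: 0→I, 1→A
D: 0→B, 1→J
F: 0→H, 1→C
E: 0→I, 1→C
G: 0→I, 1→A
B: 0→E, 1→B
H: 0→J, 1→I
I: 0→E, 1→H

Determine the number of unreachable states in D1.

3

BFS from C reaches {A, C, E, G, H, I, J}; the 3 state(s) B, D, F are never visited.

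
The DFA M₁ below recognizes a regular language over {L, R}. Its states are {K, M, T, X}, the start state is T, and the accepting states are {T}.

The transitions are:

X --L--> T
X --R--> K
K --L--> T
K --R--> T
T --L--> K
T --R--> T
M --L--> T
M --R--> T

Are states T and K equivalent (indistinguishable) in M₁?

No

First remove the unreachable states {M,X}; 2 states remain.
Start with accepting vs non-accepting: {T} | {K}.
Stable partition: {T} | {K} — 2 equivalence classes.
T and K end up in different blocks, so they are distinguishable. For instance, the string 'ε' is accepted from only T.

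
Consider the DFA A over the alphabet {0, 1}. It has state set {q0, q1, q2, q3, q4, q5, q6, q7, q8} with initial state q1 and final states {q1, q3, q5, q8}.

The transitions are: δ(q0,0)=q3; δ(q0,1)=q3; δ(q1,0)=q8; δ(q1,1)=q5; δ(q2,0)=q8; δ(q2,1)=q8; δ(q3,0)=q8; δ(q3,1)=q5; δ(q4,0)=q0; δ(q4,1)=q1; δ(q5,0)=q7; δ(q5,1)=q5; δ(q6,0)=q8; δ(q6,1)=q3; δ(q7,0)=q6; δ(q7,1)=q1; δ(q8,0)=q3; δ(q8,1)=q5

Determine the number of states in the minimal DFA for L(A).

4

Reachable states from the start: {q1,q3,q5,q6,q7,q8}. Unreachable: {q0,q2,q4} — drop them.
Initial partition by acceptance: {q1,q3,q5,q8} | {q6,q7}.
Refine {q1,q3,q5,q8} on symbol 0: members go to different blocks, giving {q1,q3,q8} and {q5}.
Split {q6,q7} by δ(·,0) → {q6} and {q7}.
Stable partition: {q1,q3,q8} | {q6} | {q5} | {q7} — 4 equivalence classes.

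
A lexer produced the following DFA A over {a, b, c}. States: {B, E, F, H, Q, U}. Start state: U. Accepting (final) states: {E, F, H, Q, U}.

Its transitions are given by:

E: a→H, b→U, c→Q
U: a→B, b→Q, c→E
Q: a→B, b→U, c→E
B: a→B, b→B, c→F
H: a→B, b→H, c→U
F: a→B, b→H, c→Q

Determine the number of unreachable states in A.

0

A breadth-first search from the start state visits every state.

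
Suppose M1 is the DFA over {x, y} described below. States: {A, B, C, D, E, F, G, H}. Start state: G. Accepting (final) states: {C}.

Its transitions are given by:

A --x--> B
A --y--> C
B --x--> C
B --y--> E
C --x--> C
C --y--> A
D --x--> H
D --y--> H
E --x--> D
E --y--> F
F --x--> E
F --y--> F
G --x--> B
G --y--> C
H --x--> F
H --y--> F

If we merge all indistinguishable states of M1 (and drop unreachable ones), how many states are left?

Every state is reachable, so we keep all 8.
Start with accepting vs non-accepting: {C} | {A,B,D,E,F,G,H}.
Split {A,B,D,E,F,G,H} by δ(·,x) → {A,D,E,F,G,H} and {B}.
On input x, block {A,D,E,F,G,H} splits into {D,E,F,H} and {A,G}.
Stable partition: {C} | {D,E,F,H} | {B} | {A,G} — 4 equivalence classes.

4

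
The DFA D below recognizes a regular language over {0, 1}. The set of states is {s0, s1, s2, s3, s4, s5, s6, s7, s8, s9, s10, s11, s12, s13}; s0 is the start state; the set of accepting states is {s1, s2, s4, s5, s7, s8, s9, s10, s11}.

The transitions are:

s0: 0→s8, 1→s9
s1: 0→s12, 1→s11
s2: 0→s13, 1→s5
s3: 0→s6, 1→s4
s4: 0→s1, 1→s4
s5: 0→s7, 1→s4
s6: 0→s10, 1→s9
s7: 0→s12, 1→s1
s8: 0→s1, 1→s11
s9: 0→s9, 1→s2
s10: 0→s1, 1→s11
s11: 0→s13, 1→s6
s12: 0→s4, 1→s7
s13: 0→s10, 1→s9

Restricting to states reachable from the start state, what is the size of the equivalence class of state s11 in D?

1

First remove the unreachable states {s3}; 13 states remain.
Initial partition by acceptance: {s1,s2,s4,s5,s7,s8,s9,s10,s11} | {s0,s6,s12,s13}.
Refine {s1,s2,s4,s5,s7,s8,s9,s10,s11} on symbol 0: members go to different blocks, giving {s4,s5,s8,s9,s10} and {s1,s2,s7,s11}.
On input 0, block {s4,s5,s8,s9,s10} splits into {s4,s5,s8,s10} and {s9}.
Refine {s4,s5,s8,s10} on symbol 1: members go to different blocks, giving {s4,s5} and {s8,s10}.
On input 0, block {s0,s6,s12,s13} splits into {s0,s6,s13} and {s12}.
Split {s1,s2,s7,s11} by δ(·,0) → {s1,s7} and {s2,s11}.
Split {s1,s7} by δ(·,1) → {s1} and {s7}.
On input 0, block {s4,s5} splits into {s4} and {s5}.
Refine {s2,s11} on symbol 1: members go to different blocks, giving {s2} and {s11}.
Stable partition: {s4} | {s0,s6,s13} | {s1} | {s9} | {s8,s10} | {s12} | {s2} | {s7} | {s5} | {s11} — 10 equivalence classes.
State s11 belongs to the block {s11}, which has 1 states.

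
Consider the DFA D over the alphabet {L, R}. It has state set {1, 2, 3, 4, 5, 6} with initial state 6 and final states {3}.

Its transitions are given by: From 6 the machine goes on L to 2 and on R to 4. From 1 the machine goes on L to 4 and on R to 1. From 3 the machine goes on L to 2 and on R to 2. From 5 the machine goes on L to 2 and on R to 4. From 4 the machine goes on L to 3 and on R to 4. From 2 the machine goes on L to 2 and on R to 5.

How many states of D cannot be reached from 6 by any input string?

1

No path from 6 leads to 1; the other 5 states are all reachable.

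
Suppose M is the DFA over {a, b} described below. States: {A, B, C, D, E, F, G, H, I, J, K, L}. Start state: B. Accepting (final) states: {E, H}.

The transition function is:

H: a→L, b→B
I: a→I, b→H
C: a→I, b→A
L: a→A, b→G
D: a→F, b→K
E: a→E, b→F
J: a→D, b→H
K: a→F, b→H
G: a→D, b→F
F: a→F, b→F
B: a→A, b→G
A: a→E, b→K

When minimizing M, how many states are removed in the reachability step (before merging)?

3

BFS from B reaches {A, B, D, E, F, G, H, K, L}; the 3 state(s) C, I, J are never visited.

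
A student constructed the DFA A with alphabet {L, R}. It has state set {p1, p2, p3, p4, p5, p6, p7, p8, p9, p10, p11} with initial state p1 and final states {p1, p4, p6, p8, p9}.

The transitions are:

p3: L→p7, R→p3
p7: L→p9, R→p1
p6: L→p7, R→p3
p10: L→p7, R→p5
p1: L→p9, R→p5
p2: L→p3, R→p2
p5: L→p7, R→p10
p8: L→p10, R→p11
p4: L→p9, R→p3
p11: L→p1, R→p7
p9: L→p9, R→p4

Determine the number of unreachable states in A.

Starting at p1 and following transitions, the reachable set is {p1, p3, p4, p5, p7, p9, p10}. That leaves p2, p6, p8, p11 unreachable — 4 in total.

4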